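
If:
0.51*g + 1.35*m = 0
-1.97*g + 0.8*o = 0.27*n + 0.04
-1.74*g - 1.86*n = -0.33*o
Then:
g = 0.437922614575507*o - 0.0232907588279489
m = 0.0087987311127807 - 0.165437432172969*o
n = 0.0217881292261458 - 0.2322501878287*o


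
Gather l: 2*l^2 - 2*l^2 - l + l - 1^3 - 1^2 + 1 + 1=0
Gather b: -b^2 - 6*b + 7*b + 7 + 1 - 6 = -b^2 + b + 2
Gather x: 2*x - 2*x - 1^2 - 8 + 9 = 0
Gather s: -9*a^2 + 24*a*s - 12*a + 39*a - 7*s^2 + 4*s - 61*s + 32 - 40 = -9*a^2 + 27*a - 7*s^2 + s*(24*a - 57) - 8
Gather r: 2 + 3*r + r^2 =r^2 + 3*r + 2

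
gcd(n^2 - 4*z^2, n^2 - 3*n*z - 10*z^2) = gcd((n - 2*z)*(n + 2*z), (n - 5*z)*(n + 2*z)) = n + 2*z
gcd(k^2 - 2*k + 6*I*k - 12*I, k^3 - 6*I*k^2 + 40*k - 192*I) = k + 6*I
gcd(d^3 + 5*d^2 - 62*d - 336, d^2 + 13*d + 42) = d^2 + 13*d + 42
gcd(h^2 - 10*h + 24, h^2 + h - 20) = h - 4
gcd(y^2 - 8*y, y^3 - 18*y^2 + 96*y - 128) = y - 8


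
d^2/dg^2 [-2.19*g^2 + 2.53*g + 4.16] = -4.38000000000000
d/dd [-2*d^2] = -4*d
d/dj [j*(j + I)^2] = (j + I)*(3*j + I)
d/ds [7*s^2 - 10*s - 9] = 14*s - 10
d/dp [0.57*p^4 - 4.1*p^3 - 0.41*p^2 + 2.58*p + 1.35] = 2.28*p^3 - 12.3*p^2 - 0.82*p + 2.58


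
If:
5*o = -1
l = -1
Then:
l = -1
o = -1/5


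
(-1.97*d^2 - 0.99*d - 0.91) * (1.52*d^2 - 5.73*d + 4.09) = -2.9944*d^4 + 9.7833*d^3 - 3.7678*d^2 + 1.1652*d - 3.7219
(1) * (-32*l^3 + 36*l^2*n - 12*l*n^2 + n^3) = -32*l^3 + 36*l^2*n - 12*l*n^2 + n^3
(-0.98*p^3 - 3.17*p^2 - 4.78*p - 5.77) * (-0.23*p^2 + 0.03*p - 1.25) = 0.2254*p^5 + 0.6997*p^4 + 2.2293*p^3 + 5.1462*p^2 + 5.8019*p + 7.2125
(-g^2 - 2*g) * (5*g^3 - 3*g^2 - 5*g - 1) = -5*g^5 - 7*g^4 + 11*g^3 + 11*g^2 + 2*g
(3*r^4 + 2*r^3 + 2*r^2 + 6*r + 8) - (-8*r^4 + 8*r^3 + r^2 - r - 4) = 11*r^4 - 6*r^3 + r^2 + 7*r + 12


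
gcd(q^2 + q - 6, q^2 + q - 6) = q^2 + q - 6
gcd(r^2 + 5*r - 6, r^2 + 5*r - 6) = r^2 + 5*r - 6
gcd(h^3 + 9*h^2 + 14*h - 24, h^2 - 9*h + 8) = h - 1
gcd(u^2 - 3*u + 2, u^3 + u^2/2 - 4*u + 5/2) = u - 1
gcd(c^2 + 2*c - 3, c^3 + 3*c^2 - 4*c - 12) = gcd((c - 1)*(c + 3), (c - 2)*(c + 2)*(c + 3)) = c + 3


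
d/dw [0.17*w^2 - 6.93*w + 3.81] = 0.34*w - 6.93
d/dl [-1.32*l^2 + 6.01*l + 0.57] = 6.01 - 2.64*l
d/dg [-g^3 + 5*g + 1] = 5 - 3*g^2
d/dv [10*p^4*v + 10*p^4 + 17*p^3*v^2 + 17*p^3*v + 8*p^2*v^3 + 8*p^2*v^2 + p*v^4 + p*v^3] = p*(10*p^3 + 34*p^2*v + 17*p^2 + 24*p*v^2 + 16*p*v + 4*v^3 + 3*v^2)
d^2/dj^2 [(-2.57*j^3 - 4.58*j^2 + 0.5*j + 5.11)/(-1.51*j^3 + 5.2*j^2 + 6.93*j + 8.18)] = (1.4210854715202e-14*j^7 + 61.2449960000001*j^6 + 154.519206*j^5 + 552.228744*j^4 + 1094.595822*j^3 - 877.091334*j^2 - 324.17274*j + 613.508426)/(3.442951*j^9 - 35.56956*j^8 + 75.087921*j^7 + 129.924506*j^6 + 40.7673569999999*j^5 - 899.162196*j^4 - 1798.346265*j^3 - 2222.364486*j^2 - 1391.108796*j - 547.343432)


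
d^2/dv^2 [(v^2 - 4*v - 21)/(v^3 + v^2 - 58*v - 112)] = 2*(v^6 - 12*v^5 + 36*v^4 + 438*v^3 + 1239*v^2 - 4746*v - 34468)/(v^9 + 3*v^8 - 171*v^7 - 683*v^6 + 9246*v^5 + 48732*v^4 - 118504*v^3 - 1092672*v^2 - 2182656*v - 1404928)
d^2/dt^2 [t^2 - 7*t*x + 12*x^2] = 2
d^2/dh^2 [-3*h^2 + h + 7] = -6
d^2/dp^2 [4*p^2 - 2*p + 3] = 8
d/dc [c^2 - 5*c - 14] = 2*c - 5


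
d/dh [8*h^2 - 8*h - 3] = 16*h - 8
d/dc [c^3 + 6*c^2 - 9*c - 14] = 3*c^2 + 12*c - 9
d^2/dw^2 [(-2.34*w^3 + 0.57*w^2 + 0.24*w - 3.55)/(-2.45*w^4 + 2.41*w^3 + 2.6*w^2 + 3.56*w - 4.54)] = (28.0916999999999*w^9 - 20.5285500000001*w^8 + 92.34099*w^7 + 691.375586*w^6 - 1432.803858*w^5 + 307.538724*w^4 + 324.114844*w^3 - 445.907328*w^2 + 702.593724*w + 142.535784)/(14.706125*w^12 - 43.398075*w^11 - 4.12996500000001*w^10 + 14.005979*w^9 + 212.25699*w^8 - 135.680688*w^7 - 152.679278*w^6 - 230.728368*w^5 + 378.420684*w^4 + 57.993556*w^3 + 11.843952*w^2 - 220.131888*w + 93.576664)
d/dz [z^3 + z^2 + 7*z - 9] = 3*z^2 + 2*z + 7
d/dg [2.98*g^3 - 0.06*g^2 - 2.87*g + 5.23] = 8.94*g^2 - 0.12*g - 2.87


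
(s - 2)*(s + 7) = s^2 + 5*s - 14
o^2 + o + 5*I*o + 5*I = (o + 1)*(o + 5*I)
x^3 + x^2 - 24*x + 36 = (x - 3)*(x - 2)*(x + 6)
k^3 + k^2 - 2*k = k*(k - 1)*(k + 2)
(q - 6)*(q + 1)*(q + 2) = q^3 - 3*q^2 - 16*q - 12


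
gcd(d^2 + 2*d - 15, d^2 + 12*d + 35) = d + 5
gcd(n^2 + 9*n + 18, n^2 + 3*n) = n + 3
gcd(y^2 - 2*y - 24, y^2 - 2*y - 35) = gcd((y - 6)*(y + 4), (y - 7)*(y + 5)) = 1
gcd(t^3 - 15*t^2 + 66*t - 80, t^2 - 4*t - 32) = t - 8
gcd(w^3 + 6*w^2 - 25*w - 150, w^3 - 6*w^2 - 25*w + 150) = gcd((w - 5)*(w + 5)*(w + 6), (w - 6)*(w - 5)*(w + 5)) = w^2 - 25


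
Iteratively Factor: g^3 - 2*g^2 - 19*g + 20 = (g - 5)*(g^2 + 3*g - 4) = (g - 5)*(g - 1)*(g + 4)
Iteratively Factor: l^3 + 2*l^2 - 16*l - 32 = (l + 4)*(l^2 - 2*l - 8) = (l + 2)*(l + 4)*(l - 4)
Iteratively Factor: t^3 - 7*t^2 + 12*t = (t)*(t^2 - 7*t + 12) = t*(t - 4)*(t - 3)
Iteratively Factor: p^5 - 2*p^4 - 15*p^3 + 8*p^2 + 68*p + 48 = (p - 3)*(p^4 + p^3 - 12*p^2 - 28*p - 16) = (p - 3)*(p + 1)*(p^3 - 12*p - 16) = (p - 4)*(p - 3)*(p + 1)*(p^2 + 4*p + 4) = (p - 4)*(p - 3)*(p + 1)*(p + 2)*(p + 2)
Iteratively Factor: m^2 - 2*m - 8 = (m + 2)*(m - 4)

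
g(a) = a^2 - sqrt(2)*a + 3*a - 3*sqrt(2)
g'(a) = 2*a - sqrt(2) + 3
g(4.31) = 21.17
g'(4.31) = 10.21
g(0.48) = -3.25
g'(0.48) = 2.55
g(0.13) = -4.02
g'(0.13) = 1.85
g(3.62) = 14.60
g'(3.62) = 8.83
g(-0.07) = -4.35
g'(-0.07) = 1.45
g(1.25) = -0.70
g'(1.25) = 4.09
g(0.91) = -1.97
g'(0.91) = 3.41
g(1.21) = -0.86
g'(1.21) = 4.01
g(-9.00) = 62.49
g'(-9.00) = -16.41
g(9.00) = 91.03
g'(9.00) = 19.59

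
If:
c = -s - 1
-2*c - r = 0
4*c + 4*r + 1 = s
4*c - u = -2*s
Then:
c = 2/3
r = -4/3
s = -5/3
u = -2/3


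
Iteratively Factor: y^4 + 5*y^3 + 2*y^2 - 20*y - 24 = (y + 2)*(y^3 + 3*y^2 - 4*y - 12) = (y - 2)*(y + 2)*(y^2 + 5*y + 6) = (y - 2)*(y + 2)*(y + 3)*(y + 2)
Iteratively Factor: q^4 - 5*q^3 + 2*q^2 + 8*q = (q - 4)*(q^3 - q^2 - 2*q) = (q - 4)*(q - 2)*(q^2 + q) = q*(q - 4)*(q - 2)*(q + 1)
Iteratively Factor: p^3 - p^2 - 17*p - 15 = (p - 5)*(p^2 + 4*p + 3) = (p - 5)*(p + 3)*(p + 1)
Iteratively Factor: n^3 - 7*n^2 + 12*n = (n)*(n^2 - 7*n + 12) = n*(n - 3)*(n - 4)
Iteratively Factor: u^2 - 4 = (u - 2)*(u + 2)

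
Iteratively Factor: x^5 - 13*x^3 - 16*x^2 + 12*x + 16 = (x + 2)*(x^4 - 2*x^3 - 9*x^2 + 2*x + 8) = (x - 1)*(x + 2)*(x^3 - x^2 - 10*x - 8) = (x - 4)*(x - 1)*(x + 2)*(x^2 + 3*x + 2) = (x - 4)*(x - 1)*(x + 2)^2*(x + 1)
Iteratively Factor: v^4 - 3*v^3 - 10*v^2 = (v)*(v^3 - 3*v^2 - 10*v) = v*(v - 5)*(v^2 + 2*v) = v^2*(v - 5)*(v + 2)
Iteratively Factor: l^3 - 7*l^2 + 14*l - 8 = (l - 1)*(l^2 - 6*l + 8) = (l - 2)*(l - 1)*(l - 4)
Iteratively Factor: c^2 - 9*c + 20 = (c - 4)*(c - 5)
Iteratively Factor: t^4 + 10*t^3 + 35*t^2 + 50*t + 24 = (t + 1)*(t^3 + 9*t^2 + 26*t + 24) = (t + 1)*(t + 2)*(t^2 + 7*t + 12) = (t + 1)*(t + 2)*(t + 3)*(t + 4)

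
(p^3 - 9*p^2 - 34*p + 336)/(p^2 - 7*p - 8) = (p^2 - p - 42)/(p + 1)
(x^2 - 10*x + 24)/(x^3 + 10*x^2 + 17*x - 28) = (x^2 - 10*x + 24)/(x^3 + 10*x^2 + 17*x - 28)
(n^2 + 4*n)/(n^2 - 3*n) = (n + 4)/(n - 3)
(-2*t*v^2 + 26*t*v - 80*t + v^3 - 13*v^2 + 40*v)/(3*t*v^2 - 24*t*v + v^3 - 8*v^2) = (-2*t*v + 10*t + v^2 - 5*v)/(v*(3*t + v))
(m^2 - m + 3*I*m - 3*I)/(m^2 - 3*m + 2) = (m + 3*I)/(m - 2)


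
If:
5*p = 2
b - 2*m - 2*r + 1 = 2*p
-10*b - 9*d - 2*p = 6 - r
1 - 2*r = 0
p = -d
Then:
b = -27/100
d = -2/5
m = -107/200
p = 2/5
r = 1/2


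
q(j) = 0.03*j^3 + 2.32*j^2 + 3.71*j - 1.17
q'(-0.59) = 1.00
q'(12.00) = 72.35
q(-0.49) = -2.43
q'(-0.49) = 1.46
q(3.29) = 37.22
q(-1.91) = -0.00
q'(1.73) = 12.01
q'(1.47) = 10.73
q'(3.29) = 19.95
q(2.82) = 28.41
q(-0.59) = -2.56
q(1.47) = 9.39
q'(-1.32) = -2.26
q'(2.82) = 17.51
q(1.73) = 12.35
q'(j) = 0.09*j^2 + 4.64*j + 3.71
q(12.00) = 429.27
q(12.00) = 429.27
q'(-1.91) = -4.82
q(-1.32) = -2.09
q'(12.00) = 72.35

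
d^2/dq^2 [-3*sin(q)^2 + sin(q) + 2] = -sin(q) - 6*cos(2*q)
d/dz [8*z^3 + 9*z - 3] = 24*z^2 + 9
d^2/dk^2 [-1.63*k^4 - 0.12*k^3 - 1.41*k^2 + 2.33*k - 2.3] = -19.56*k^2 - 0.72*k - 2.82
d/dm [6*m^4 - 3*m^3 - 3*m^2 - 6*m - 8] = 24*m^3 - 9*m^2 - 6*m - 6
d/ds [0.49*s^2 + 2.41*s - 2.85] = 0.98*s + 2.41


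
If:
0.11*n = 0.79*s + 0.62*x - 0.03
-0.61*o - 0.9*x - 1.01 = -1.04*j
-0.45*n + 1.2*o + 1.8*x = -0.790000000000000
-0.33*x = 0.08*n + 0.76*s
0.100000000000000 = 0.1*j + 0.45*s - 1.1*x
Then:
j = 0.54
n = -0.20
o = -0.69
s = 0.03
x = -0.03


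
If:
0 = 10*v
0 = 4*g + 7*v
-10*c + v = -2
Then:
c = 1/5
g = 0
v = 0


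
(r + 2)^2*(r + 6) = r^3 + 10*r^2 + 28*r + 24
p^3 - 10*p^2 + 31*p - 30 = (p - 5)*(p - 3)*(p - 2)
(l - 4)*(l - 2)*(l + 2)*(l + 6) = l^4 + 2*l^3 - 28*l^2 - 8*l + 96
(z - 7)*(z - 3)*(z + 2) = z^3 - 8*z^2 + z + 42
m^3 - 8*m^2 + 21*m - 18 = (m - 3)^2*(m - 2)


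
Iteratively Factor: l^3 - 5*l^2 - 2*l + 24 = (l - 4)*(l^2 - l - 6) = (l - 4)*(l + 2)*(l - 3)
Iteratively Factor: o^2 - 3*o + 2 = (o - 1)*(o - 2)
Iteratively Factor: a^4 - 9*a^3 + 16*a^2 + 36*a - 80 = (a - 4)*(a^3 - 5*a^2 - 4*a + 20) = (a - 4)*(a + 2)*(a^2 - 7*a + 10) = (a - 4)*(a - 2)*(a + 2)*(a - 5)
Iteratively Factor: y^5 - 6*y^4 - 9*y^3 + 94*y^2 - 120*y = (y)*(y^4 - 6*y^3 - 9*y^2 + 94*y - 120) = y*(y - 5)*(y^3 - y^2 - 14*y + 24) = y*(y - 5)*(y - 3)*(y^2 + 2*y - 8) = y*(y - 5)*(y - 3)*(y + 4)*(y - 2)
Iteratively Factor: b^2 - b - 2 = (b - 2)*(b + 1)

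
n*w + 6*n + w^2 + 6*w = (n + w)*(w + 6)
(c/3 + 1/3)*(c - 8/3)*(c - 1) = c^3/3 - 8*c^2/9 - c/3 + 8/9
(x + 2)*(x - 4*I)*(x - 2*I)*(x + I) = x^4 + 2*x^3 - 5*I*x^3 - 2*x^2 - 10*I*x^2 - 4*x - 8*I*x - 16*I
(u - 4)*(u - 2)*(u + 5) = u^3 - u^2 - 22*u + 40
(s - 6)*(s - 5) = s^2 - 11*s + 30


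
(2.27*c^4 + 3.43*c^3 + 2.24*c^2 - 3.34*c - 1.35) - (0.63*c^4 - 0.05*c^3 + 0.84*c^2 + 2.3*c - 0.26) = 1.64*c^4 + 3.48*c^3 + 1.4*c^2 - 5.64*c - 1.09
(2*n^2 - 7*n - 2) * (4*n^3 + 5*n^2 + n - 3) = 8*n^5 - 18*n^4 - 41*n^3 - 23*n^2 + 19*n + 6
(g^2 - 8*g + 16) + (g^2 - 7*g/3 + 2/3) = 2*g^2 - 31*g/3 + 50/3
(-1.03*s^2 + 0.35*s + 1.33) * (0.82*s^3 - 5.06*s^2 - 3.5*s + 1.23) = -0.8446*s^5 + 5.4988*s^4 + 2.9246*s^3 - 9.2217*s^2 - 4.2245*s + 1.6359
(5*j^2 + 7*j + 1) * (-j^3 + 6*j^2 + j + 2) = -5*j^5 + 23*j^4 + 46*j^3 + 23*j^2 + 15*j + 2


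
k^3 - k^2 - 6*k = k*(k - 3)*(k + 2)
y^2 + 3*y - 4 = (y - 1)*(y + 4)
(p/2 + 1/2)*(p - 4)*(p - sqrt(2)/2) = p^3/2 - 3*p^2/2 - sqrt(2)*p^2/4 - 2*p + 3*sqrt(2)*p/4 + sqrt(2)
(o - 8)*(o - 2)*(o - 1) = o^3 - 11*o^2 + 26*o - 16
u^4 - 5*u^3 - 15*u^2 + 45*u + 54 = (u - 6)*(u - 3)*(u + 1)*(u + 3)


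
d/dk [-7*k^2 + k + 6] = 1 - 14*k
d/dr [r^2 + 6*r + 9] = 2*r + 6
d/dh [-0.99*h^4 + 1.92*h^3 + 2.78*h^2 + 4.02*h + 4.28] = -3.96*h^3 + 5.76*h^2 + 5.56*h + 4.02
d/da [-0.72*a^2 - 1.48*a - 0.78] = -1.44*a - 1.48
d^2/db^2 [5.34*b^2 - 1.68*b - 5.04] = 10.6800000000000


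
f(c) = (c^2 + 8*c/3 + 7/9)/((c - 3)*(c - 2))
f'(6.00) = -1.34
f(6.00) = 4.40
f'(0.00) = 0.55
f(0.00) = 0.13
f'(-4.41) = -0.08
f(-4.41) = 0.18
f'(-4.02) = -0.08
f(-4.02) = 0.15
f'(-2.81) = -0.09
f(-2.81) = 0.04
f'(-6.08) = -0.06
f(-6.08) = 0.29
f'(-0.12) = 0.42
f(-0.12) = 0.07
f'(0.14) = 0.75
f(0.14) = 0.22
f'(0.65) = 2.33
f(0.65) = 0.92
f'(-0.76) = 0.07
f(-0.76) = -0.06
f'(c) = (2*c + 8/3)/((c - 3)*(c - 2)) - (c^2 + 8*c/3 + 7/9)/((c - 3)*(c - 2)^2) - (c^2 + 8*c/3 + 7/9)/((c - 3)^2*(c - 2)) = (-69*c^2 + 94*c + 179)/(9*(c^4 - 10*c^3 + 37*c^2 - 60*c + 36))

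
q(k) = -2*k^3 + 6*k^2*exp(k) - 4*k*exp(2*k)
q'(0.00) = -4.00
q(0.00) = 0.00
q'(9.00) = -4985344908.58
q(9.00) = -2359822248.16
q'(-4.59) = -125.68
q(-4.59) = 194.69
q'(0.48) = -10.32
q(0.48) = -3.00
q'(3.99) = -97299.78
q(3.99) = -41597.71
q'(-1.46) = -13.47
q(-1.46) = 9.51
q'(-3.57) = -75.50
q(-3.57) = 93.16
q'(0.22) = -5.58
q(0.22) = -1.03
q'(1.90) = -582.67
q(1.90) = -208.63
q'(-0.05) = -3.83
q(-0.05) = 0.20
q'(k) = 6*k^2*exp(k) - 6*k^2 - 8*k*exp(2*k) + 12*k*exp(k) - 4*exp(2*k)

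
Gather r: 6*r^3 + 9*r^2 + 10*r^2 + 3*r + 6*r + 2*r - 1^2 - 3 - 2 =6*r^3 + 19*r^2 + 11*r - 6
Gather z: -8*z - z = -9*z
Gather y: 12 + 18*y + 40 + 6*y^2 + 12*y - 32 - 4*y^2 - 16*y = 2*y^2 + 14*y + 20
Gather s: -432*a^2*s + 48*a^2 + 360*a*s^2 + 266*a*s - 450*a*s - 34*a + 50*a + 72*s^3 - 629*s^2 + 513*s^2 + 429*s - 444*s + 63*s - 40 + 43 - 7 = 48*a^2 + 16*a + 72*s^3 + s^2*(360*a - 116) + s*(-432*a^2 - 184*a + 48) - 4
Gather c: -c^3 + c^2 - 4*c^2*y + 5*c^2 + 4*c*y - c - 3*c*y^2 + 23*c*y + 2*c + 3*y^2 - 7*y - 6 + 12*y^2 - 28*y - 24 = -c^3 + c^2*(6 - 4*y) + c*(-3*y^2 + 27*y + 1) + 15*y^2 - 35*y - 30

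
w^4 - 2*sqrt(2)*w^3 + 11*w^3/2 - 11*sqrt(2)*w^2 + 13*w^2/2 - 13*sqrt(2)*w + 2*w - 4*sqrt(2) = (w + 1/2)*(w + 1)*(w + 4)*(w - 2*sqrt(2))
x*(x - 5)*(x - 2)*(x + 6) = x^4 - x^3 - 32*x^2 + 60*x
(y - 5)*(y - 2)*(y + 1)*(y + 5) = y^4 - y^3 - 27*y^2 + 25*y + 50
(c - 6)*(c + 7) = c^2 + c - 42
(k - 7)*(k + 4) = k^2 - 3*k - 28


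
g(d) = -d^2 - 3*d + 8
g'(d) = -2*d - 3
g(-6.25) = -12.31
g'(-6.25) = 9.50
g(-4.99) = -1.93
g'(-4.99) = 6.98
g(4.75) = -28.81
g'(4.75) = -12.50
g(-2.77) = 8.64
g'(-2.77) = 2.54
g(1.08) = 3.59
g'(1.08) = -5.16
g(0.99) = 4.05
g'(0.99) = -4.98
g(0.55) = 6.05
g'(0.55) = -4.10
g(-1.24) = 10.18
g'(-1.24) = -0.52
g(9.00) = -100.00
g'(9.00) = -21.00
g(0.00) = 8.00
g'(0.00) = -3.00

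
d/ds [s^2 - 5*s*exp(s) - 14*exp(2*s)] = -5*s*exp(s) + 2*s - 28*exp(2*s) - 5*exp(s)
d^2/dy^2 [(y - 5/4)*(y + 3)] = 2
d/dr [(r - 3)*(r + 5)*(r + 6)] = 3*r^2 + 16*r - 3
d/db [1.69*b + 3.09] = 1.69000000000000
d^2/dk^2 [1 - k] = 0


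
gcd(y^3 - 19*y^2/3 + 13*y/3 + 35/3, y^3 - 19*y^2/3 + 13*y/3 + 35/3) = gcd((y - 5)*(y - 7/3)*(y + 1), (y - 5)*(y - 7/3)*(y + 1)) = y^3 - 19*y^2/3 + 13*y/3 + 35/3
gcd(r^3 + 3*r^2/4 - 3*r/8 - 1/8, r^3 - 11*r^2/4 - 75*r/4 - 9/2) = r + 1/4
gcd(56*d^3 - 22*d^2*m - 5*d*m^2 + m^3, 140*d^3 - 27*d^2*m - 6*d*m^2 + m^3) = 7*d - m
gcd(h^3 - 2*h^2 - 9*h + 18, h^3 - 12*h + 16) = h - 2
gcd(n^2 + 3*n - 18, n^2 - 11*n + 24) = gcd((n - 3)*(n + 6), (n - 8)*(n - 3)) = n - 3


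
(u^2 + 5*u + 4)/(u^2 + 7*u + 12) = (u + 1)/(u + 3)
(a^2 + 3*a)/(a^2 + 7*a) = (a + 3)/(a + 7)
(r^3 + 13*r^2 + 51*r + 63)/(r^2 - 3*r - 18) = (r^2 + 10*r + 21)/(r - 6)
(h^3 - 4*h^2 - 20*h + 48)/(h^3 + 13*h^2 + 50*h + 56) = (h^2 - 8*h + 12)/(h^2 + 9*h + 14)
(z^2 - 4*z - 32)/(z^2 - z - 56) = (z + 4)/(z + 7)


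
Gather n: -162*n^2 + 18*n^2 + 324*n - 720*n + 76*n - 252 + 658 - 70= -144*n^2 - 320*n + 336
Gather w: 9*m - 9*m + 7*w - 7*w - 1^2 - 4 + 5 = 0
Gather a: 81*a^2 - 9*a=81*a^2 - 9*a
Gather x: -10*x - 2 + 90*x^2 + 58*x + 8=90*x^2 + 48*x + 6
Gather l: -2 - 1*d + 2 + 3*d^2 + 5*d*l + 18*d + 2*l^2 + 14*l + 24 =3*d^2 + 17*d + 2*l^2 + l*(5*d + 14) + 24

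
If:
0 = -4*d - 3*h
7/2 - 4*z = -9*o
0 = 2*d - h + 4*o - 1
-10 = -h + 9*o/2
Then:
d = 267/58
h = -178/29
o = -104/29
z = -1669/232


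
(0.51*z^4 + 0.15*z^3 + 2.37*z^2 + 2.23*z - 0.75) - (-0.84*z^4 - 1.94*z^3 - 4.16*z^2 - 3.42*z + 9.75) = 1.35*z^4 + 2.09*z^3 + 6.53*z^2 + 5.65*z - 10.5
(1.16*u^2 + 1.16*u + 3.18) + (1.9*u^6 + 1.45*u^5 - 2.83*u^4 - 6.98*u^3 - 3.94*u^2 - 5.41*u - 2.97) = 1.9*u^6 + 1.45*u^5 - 2.83*u^4 - 6.98*u^3 - 2.78*u^2 - 4.25*u + 0.21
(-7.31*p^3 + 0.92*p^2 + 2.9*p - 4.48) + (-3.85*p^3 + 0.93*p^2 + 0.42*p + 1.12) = -11.16*p^3 + 1.85*p^2 + 3.32*p - 3.36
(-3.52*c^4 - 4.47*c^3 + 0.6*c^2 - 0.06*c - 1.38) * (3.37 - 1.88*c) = 6.6176*c^5 - 3.4588*c^4 - 16.1919*c^3 + 2.1348*c^2 + 2.3922*c - 4.6506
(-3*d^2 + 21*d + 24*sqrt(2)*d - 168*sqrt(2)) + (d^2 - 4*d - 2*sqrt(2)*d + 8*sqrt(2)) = -2*d^2 + 17*d + 22*sqrt(2)*d - 160*sqrt(2)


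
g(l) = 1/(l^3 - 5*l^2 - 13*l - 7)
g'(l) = (-3*l^2 + 10*l + 13)/(l^3 - 5*l^2 - 13*l - 7)^2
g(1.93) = -0.02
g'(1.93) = 0.01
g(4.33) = -0.01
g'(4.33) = 0.00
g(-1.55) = -0.39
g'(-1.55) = -1.45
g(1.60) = -0.03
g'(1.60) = 0.02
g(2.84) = -0.02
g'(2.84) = 0.00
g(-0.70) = -1.44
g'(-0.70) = 9.43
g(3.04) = -0.02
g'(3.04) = 0.00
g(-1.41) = -0.71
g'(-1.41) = -3.53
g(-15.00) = 0.00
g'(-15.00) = 0.00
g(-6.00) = 0.00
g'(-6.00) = 0.00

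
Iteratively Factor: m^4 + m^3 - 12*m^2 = (m)*(m^3 + m^2 - 12*m) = m*(m + 4)*(m^2 - 3*m) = m^2*(m + 4)*(m - 3)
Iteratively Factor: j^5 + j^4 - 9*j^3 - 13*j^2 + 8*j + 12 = (j + 1)*(j^4 - 9*j^2 - 4*j + 12) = (j + 1)*(j + 2)*(j^3 - 2*j^2 - 5*j + 6) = (j + 1)*(j + 2)^2*(j^2 - 4*j + 3) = (j - 1)*(j + 1)*(j + 2)^2*(j - 3)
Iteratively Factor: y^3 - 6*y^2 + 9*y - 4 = (y - 1)*(y^2 - 5*y + 4) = (y - 1)^2*(y - 4)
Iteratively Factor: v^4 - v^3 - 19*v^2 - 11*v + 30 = (v + 3)*(v^3 - 4*v^2 - 7*v + 10) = (v - 5)*(v + 3)*(v^2 + v - 2) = (v - 5)*(v - 1)*(v + 3)*(v + 2)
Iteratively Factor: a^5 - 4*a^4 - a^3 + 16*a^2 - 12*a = (a)*(a^4 - 4*a^3 - a^2 + 16*a - 12) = a*(a - 3)*(a^3 - a^2 - 4*a + 4) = a*(a - 3)*(a - 1)*(a^2 - 4) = a*(a - 3)*(a - 1)*(a + 2)*(a - 2)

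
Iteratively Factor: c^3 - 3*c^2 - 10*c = (c + 2)*(c^2 - 5*c) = (c - 5)*(c + 2)*(c)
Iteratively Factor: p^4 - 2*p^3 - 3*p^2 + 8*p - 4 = (p - 2)*(p^3 - 3*p + 2) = (p - 2)*(p - 1)*(p^2 + p - 2) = (p - 2)*(p - 1)^2*(p + 2)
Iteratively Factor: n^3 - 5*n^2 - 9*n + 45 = (n - 5)*(n^2 - 9) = (n - 5)*(n + 3)*(n - 3)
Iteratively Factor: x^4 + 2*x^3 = (x)*(x^3 + 2*x^2) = x^2*(x^2 + 2*x) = x^2*(x + 2)*(x)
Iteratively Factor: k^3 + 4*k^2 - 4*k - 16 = (k + 4)*(k^2 - 4) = (k + 2)*(k + 4)*(k - 2)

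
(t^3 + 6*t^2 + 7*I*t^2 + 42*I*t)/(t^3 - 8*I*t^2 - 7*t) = (t^2 + t*(6 + 7*I) + 42*I)/(t^2 - 8*I*t - 7)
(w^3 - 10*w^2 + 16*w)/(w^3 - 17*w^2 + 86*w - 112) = w/(w - 7)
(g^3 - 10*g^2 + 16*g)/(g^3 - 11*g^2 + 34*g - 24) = g*(g^2 - 10*g + 16)/(g^3 - 11*g^2 + 34*g - 24)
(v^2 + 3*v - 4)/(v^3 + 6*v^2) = (v^2 + 3*v - 4)/(v^2*(v + 6))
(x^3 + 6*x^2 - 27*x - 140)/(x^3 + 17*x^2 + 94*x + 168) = (x - 5)/(x + 6)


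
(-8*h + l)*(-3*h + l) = 24*h^2 - 11*h*l + l^2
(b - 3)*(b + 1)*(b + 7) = b^3 + 5*b^2 - 17*b - 21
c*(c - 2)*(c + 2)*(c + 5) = c^4 + 5*c^3 - 4*c^2 - 20*c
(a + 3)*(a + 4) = a^2 + 7*a + 12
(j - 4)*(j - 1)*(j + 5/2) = j^3 - 5*j^2/2 - 17*j/2 + 10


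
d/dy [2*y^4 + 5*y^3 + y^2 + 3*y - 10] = 8*y^3 + 15*y^2 + 2*y + 3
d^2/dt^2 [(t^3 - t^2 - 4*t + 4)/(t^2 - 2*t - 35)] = 6*(11*t^3 + 39*t^2 + 1077*t - 263)/(t^6 - 6*t^5 - 93*t^4 + 412*t^3 + 3255*t^2 - 7350*t - 42875)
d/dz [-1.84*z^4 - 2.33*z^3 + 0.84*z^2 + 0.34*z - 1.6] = -7.36*z^3 - 6.99*z^2 + 1.68*z + 0.34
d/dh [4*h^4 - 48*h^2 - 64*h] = 16*h^3 - 96*h - 64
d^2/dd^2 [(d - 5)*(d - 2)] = 2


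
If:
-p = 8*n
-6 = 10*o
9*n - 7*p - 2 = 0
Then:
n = 2/65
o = -3/5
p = -16/65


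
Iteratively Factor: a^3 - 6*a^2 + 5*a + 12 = (a - 4)*(a^2 - 2*a - 3) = (a - 4)*(a + 1)*(a - 3)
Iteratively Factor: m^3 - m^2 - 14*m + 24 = (m + 4)*(m^2 - 5*m + 6) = (m - 3)*(m + 4)*(m - 2)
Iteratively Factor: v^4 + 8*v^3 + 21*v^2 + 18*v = (v + 3)*(v^3 + 5*v^2 + 6*v) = (v + 2)*(v + 3)*(v^2 + 3*v) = v*(v + 2)*(v + 3)*(v + 3)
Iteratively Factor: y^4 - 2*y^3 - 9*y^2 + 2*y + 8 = (y - 4)*(y^3 + 2*y^2 - y - 2) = (y - 4)*(y + 2)*(y^2 - 1) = (y - 4)*(y - 1)*(y + 2)*(y + 1)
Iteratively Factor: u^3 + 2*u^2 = (u)*(u^2 + 2*u) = u*(u + 2)*(u)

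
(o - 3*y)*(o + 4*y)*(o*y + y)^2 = o^4*y^2 + o^3*y^3 + 2*o^3*y^2 - 12*o^2*y^4 + 2*o^2*y^3 + o^2*y^2 - 24*o*y^4 + o*y^3 - 12*y^4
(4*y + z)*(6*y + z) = 24*y^2 + 10*y*z + z^2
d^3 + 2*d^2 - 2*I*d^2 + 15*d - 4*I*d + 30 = (d + 2)*(d - 5*I)*(d + 3*I)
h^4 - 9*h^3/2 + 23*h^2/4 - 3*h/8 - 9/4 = (h - 2)*(h - 3/2)^2*(h + 1/2)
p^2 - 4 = (p - 2)*(p + 2)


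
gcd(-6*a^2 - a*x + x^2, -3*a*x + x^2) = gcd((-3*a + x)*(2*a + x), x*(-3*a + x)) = -3*a + x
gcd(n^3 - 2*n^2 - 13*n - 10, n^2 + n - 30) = n - 5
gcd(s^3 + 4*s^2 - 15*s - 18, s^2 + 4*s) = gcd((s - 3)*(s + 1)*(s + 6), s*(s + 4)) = 1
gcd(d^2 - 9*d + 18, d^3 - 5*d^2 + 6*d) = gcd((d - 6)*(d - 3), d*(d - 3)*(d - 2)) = d - 3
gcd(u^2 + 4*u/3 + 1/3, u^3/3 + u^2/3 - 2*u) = 1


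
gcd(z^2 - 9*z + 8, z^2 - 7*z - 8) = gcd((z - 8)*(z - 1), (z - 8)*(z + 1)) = z - 8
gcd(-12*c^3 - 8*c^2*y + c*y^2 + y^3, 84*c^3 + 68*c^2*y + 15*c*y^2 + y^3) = 2*c + y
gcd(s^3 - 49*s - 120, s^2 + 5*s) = s + 5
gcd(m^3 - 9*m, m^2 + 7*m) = m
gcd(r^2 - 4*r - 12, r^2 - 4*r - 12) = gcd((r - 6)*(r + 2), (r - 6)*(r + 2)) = r^2 - 4*r - 12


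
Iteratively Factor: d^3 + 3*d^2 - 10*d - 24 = (d + 4)*(d^2 - d - 6) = (d + 2)*(d + 4)*(d - 3)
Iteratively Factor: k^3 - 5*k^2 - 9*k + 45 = (k + 3)*(k^2 - 8*k + 15) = (k - 5)*(k + 3)*(k - 3)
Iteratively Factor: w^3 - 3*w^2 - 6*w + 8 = (w - 4)*(w^2 + w - 2) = (w - 4)*(w + 2)*(w - 1)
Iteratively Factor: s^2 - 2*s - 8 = (s + 2)*(s - 4)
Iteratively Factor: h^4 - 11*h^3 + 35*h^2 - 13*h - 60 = (h - 3)*(h^3 - 8*h^2 + 11*h + 20) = (h - 4)*(h - 3)*(h^2 - 4*h - 5) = (h - 4)*(h - 3)*(h + 1)*(h - 5)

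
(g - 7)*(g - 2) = g^2 - 9*g + 14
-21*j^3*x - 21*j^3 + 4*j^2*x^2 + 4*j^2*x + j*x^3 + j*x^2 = (-3*j + x)*(7*j + x)*(j*x + j)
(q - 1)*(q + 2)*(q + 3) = q^3 + 4*q^2 + q - 6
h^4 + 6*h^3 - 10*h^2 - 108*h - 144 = (h + 2)*(h + 4)*(h - 3*sqrt(2))*(h + 3*sqrt(2))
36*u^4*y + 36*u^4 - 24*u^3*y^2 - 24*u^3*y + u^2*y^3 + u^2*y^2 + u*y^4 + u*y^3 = (-3*u + y)*(-2*u + y)*(6*u + y)*(u*y + u)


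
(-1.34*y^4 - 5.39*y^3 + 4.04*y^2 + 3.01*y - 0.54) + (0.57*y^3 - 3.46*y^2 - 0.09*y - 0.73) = -1.34*y^4 - 4.82*y^3 + 0.58*y^2 + 2.92*y - 1.27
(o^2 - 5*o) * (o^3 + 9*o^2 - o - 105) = o^5 + 4*o^4 - 46*o^3 - 100*o^2 + 525*o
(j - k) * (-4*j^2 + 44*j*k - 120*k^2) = -4*j^3 + 48*j^2*k - 164*j*k^2 + 120*k^3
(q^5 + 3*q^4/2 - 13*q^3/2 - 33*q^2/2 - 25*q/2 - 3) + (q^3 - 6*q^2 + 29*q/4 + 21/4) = q^5 + 3*q^4/2 - 11*q^3/2 - 45*q^2/2 - 21*q/4 + 9/4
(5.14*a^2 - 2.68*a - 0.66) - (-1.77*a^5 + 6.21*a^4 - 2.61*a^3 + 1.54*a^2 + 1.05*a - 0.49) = 1.77*a^5 - 6.21*a^4 + 2.61*a^3 + 3.6*a^2 - 3.73*a - 0.17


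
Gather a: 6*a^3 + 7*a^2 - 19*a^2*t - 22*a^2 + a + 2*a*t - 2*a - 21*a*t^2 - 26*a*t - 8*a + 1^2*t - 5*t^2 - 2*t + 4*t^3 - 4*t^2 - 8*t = 6*a^3 + a^2*(-19*t - 15) + a*(-21*t^2 - 24*t - 9) + 4*t^3 - 9*t^2 - 9*t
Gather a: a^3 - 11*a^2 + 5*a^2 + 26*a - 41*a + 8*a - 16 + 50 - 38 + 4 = a^3 - 6*a^2 - 7*a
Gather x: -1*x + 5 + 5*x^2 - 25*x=5*x^2 - 26*x + 5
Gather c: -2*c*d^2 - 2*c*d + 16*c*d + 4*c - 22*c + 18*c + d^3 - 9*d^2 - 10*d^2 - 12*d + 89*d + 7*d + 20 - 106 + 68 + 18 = c*(-2*d^2 + 14*d) + d^3 - 19*d^2 + 84*d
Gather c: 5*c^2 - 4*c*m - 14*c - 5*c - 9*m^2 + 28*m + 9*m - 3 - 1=5*c^2 + c*(-4*m - 19) - 9*m^2 + 37*m - 4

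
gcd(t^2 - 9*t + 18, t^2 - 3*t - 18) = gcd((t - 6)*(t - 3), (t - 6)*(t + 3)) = t - 6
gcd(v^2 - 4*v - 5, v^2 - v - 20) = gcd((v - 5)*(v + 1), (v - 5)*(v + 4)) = v - 5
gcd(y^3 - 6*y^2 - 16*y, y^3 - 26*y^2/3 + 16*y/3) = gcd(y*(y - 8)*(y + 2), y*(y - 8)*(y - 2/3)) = y^2 - 8*y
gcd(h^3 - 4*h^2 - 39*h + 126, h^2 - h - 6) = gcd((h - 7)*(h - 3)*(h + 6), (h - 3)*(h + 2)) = h - 3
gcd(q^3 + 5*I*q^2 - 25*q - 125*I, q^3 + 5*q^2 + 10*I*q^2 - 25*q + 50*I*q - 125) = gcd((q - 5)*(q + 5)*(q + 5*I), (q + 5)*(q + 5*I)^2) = q^2 + q*(5 + 5*I) + 25*I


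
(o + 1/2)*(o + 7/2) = o^2 + 4*o + 7/4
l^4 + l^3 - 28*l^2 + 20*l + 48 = (l - 4)*(l - 2)*(l + 1)*(l + 6)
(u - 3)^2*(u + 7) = u^3 + u^2 - 33*u + 63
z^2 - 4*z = z*(z - 4)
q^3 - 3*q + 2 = (q - 1)^2*(q + 2)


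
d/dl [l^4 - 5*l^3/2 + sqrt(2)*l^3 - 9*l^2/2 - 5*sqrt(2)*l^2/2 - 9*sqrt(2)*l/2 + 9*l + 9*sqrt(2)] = 4*l^3 - 15*l^2/2 + 3*sqrt(2)*l^2 - 9*l - 5*sqrt(2)*l - 9*sqrt(2)/2 + 9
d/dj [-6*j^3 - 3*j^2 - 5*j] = -18*j^2 - 6*j - 5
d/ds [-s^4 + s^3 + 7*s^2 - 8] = s*(-4*s^2 + 3*s + 14)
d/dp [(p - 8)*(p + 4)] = 2*p - 4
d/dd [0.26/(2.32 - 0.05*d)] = 0.013/(0.05*d - 2.32)^2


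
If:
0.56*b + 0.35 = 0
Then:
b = -0.62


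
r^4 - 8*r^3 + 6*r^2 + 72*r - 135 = (r - 5)*(r - 3)^2*(r + 3)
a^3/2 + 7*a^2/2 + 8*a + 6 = (a/2 + 1)*(a + 2)*(a + 3)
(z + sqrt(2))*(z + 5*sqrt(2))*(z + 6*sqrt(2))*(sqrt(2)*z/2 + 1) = sqrt(2)*z^4/2 + 13*z^3 + 53*sqrt(2)*z^2 + 142*z + 60*sqrt(2)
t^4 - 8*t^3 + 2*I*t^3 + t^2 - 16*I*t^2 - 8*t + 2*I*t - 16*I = (t - 8)*(t - I)*(t + I)*(t + 2*I)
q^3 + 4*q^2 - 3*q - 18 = (q - 2)*(q + 3)^2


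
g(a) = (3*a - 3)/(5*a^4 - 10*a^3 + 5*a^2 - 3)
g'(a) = (3*a - 3)*(-20*a^3 + 30*a^2 - 10*a)/(5*a^4 - 10*a^3 + 5*a^2 - 3)^2 + 3/(5*a^4 - 10*a^3 + 5*a^2 - 3) = 3*(5*a^4 - 10*a^3 + 5*a^2 - 10*a*(a - 1)*(2*a^2 - 3*a + 1) - 3)/(5*a^4 - 10*a^3 + 5*a^2 - 3)^2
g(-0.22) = 1.39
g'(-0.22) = -3.17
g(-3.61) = -0.01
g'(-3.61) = -0.01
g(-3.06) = -0.02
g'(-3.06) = -0.01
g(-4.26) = -0.01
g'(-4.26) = -0.00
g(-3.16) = -0.01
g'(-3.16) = -0.01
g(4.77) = 0.01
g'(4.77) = -0.00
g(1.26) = -0.32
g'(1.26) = -1.86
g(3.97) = 0.01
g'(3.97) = -0.01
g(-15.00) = 0.00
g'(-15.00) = 0.00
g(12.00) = 0.00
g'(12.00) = 0.00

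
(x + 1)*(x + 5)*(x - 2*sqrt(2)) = x^3 - 2*sqrt(2)*x^2 + 6*x^2 - 12*sqrt(2)*x + 5*x - 10*sqrt(2)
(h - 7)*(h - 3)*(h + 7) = h^3 - 3*h^2 - 49*h + 147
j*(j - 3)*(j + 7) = j^3 + 4*j^2 - 21*j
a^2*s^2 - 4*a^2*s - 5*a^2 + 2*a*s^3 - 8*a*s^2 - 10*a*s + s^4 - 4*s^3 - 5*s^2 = (a + s)^2*(s - 5)*(s + 1)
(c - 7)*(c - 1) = c^2 - 8*c + 7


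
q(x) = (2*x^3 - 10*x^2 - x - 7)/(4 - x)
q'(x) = (6*x^2 - 20*x - 1)/(4 - x) + (2*x^3 - 10*x^2 - x - 7)/(4 - x)^2 = (-4*x^3 + 34*x^2 - 80*x - 11)/(x^2 - 8*x + 16)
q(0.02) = -1.76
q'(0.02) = -0.79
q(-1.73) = -7.95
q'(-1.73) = 7.61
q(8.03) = -93.23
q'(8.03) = -32.77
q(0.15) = -1.91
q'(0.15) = -1.50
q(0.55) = -2.97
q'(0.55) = -3.81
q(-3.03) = -21.54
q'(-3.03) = 13.25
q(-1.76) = -8.18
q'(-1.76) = 7.74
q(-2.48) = -14.90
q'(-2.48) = 10.90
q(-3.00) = -21.14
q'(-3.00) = 13.12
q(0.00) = -1.75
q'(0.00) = -0.69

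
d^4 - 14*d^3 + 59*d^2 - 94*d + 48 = (d - 8)*(d - 3)*(d - 2)*(d - 1)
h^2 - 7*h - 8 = (h - 8)*(h + 1)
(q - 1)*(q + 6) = q^2 + 5*q - 6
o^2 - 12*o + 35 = (o - 7)*(o - 5)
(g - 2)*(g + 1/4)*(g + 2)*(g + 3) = g^4 + 13*g^3/4 - 13*g^2/4 - 13*g - 3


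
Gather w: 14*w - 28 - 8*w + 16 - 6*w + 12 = 0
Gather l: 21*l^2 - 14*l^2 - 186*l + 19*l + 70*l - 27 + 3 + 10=7*l^2 - 97*l - 14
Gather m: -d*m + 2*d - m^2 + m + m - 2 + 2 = 2*d - m^2 + m*(2 - d)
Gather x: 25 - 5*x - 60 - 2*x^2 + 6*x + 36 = -2*x^2 + x + 1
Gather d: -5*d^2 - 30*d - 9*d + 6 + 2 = -5*d^2 - 39*d + 8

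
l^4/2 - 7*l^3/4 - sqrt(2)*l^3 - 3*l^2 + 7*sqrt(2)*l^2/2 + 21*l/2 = l*(l/2 + sqrt(2)/2)*(l - 7/2)*(l - 3*sqrt(2))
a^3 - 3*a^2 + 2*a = a*(a - 2)*(a - 1)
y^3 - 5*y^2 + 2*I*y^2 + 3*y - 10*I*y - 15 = (y - 5)*(y - I)*(y + 3*I)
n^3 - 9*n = n*(n - 3)*(n + 3)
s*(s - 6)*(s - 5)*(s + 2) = s^4 - 9*s^3 + 8*s^2 + 60*s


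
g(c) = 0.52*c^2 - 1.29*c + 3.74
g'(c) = 1.04*c - 1.29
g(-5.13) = 24.04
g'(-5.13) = -6.63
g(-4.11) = 17.83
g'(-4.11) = -5.56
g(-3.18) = 13.10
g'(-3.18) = -4.60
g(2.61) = 3.92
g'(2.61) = 1.42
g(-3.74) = 15.84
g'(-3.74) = -5.18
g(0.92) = 2.99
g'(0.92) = -0.33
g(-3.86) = 16.47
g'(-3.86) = -5.30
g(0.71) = 3.09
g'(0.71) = -0.55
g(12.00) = 63.14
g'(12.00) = 11.19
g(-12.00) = 94.10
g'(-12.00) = -13.77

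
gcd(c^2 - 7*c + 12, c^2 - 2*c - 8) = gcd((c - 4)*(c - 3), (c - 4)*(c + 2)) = c - 4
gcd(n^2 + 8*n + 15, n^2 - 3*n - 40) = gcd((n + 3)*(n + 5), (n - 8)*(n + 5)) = n + 5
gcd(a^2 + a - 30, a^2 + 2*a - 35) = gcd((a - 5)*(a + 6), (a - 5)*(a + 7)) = a - 5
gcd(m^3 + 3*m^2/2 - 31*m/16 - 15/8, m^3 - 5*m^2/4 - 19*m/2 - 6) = m^2 + 11*m/4 + 3/2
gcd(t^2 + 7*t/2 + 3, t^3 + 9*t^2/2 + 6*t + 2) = t + 2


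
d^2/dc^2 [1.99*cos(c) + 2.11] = -1.99*cos(c)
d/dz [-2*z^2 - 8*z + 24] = -4*z - 8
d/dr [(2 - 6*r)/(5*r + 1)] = -16/(5*r + 1)^2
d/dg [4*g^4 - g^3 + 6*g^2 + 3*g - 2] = 16*g^3 - 3*g^2 + 12*g + 3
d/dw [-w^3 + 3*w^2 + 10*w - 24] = -3*w^2 + 6*w + 10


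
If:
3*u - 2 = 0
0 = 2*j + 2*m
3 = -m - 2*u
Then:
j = 13/3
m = -13/3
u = 2/3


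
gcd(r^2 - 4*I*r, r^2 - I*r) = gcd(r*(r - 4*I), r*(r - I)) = r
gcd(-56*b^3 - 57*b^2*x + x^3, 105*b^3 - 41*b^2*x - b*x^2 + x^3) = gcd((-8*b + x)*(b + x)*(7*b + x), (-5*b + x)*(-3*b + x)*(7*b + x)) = 7*b + x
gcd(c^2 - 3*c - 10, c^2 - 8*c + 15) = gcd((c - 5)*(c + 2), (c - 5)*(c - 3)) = c - 5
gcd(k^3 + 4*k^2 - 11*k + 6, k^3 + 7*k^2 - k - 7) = k - 1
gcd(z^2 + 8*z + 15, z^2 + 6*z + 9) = z + 3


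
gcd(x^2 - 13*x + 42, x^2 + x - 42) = x - 6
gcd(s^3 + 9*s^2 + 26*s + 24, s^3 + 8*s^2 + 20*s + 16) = s^2 + 6*s + 8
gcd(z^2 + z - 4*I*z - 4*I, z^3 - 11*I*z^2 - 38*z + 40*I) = z - 4*I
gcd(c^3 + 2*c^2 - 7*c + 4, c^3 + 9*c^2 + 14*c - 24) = c^2 + 3*c - 4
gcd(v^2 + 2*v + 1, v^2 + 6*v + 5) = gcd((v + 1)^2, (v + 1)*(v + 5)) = v + 1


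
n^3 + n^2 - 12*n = n*(n - 3)*(n + 4)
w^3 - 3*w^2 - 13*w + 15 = (w - 5)*(w - 1)*(w + 3)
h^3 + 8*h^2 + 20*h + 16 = (h + 2)^2*(h + 4)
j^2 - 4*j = j*(j - 4)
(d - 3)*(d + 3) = d^2 - 9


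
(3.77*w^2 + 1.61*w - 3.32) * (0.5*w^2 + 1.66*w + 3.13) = 1.885*w^4 + 7.0632*w^3 + 12.8127*w^2 - 0.4719*w - 10.3916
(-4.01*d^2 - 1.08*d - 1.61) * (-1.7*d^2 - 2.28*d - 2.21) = 6.817*d^4 + 10.9788*d^3 + 14.0615*d^2 + 6.0576*d + 3.5581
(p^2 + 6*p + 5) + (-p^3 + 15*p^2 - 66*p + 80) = -p^3 + 16*p^2 - 60*p + 85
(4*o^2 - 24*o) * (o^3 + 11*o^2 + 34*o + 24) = 4*o^5 + 20*o^4 - 128*o^3 - 720*o^2 - 576*o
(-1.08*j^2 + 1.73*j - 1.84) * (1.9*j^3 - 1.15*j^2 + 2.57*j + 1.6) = -2.052*j^5 + 4.529*j^4 - 8.2611*j^3 + 4.8341*j^2 - 1.9608*j - 2.944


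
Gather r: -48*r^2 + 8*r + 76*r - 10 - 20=-48*r^2 + 84*r - 30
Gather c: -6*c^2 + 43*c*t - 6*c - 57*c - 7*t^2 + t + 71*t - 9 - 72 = -6*c^2 + c*(43*t - 63) - 7*t^2 + 72*t - 81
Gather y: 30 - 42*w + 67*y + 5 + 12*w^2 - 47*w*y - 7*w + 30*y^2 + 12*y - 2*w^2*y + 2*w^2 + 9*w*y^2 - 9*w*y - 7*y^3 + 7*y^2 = 14*w^2 - 49*w - 7*y^3 + y^2*(9*w + 37) + y*(-2*w^2 - 56*w + 79) + 35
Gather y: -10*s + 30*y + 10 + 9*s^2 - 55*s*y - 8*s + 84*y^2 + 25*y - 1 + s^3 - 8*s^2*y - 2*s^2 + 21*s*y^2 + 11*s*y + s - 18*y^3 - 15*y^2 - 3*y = s^3 + 7*s^2 - 17*s - 18*y^3 + y^2*(21*s + 69) + y*(-8*s^2 - 44*s + 52) + 9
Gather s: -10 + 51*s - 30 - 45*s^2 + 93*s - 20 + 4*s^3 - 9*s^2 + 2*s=4*s^3 - 54*s^2 + 146*s - 60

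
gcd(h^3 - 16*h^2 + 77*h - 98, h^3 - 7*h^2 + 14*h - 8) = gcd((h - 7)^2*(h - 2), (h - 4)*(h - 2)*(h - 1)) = h - 2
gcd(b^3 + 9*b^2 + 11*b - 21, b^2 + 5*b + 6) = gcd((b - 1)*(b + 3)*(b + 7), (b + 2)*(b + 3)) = b + 3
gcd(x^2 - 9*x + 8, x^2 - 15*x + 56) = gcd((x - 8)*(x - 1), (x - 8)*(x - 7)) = x - 8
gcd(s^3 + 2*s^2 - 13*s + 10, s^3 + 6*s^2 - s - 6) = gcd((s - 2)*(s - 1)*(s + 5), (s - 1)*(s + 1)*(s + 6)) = s - 1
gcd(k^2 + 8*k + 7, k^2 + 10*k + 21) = k + 7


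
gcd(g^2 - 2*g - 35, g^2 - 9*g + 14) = g - 7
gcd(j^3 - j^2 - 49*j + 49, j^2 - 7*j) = j - 7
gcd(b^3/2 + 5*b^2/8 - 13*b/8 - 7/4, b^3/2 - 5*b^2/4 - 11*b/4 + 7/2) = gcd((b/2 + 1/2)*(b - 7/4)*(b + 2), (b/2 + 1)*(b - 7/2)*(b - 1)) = b + 2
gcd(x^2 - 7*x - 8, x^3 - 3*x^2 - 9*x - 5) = x + 1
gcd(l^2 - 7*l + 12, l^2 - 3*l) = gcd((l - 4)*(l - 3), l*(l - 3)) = l - 3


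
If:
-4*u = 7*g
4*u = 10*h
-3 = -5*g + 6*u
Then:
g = 6/31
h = -21/155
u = -21/62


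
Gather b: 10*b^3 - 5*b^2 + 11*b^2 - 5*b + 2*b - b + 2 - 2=10*b^3 + 6*b^2 - 4*b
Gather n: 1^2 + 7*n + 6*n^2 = 6*n^2 + 7*n + 1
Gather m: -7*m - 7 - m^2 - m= -m^2 - 8*m - 7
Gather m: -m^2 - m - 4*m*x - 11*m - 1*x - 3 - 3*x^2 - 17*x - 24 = -m^2 + m*(-4*x - 12) - 3*x^2 - 18*x - 27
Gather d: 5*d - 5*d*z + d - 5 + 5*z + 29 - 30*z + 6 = d*(6 - 5*z) - 25*z + 30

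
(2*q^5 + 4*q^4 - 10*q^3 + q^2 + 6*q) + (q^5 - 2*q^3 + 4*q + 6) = 3*q^5 + 4*q^4 - 12*q^3 + q^2 + 10*q + 6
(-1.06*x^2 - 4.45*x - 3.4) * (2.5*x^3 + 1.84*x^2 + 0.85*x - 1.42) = -2.65*x^5 - 13.0754*x^4 - 17.589*x^3 - 8.5333*x^2 + 3.429*x + 4.828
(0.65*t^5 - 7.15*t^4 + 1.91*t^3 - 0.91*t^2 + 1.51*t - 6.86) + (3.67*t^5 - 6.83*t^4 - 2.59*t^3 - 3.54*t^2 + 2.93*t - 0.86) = 4.32*t^5 - 13.98*t^4 - 0.68*t^3 - 4.45*t^2 + 4.44*t - 7.72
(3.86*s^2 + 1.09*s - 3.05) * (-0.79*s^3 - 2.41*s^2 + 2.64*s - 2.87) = -3.0494*s^5 - 10.1637*s^4 + 9.973*s^3 - 0.850099999999999*s^2 - 11.1803*s + 8.7535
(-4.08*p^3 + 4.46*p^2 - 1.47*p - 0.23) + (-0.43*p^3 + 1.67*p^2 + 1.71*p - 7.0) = -4.51*p^3 + 6.13*p^2 + 0.24*p - 7.23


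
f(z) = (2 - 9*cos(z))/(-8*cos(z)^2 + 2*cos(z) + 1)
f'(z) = (2 - 9*cos(z))*(-16*sin(z)*cos(z) + 2*sin(z))/(-8*cos(z)^2 + 2*cos(z) + 1)^2 + 9*sin(z)/(-8*cos(z)^2 + 2*cos(z) + 1)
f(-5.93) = 1.55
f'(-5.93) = 0.92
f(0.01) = 1.40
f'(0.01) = 0.02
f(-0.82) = 3.05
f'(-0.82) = -9.77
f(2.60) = -1.47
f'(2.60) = 1.11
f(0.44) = 1.64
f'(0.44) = 1.31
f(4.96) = -0.20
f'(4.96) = -9.02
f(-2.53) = -1.56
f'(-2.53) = -1.39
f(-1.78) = 16.15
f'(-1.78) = -387.71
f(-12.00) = 1.86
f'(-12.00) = 2.21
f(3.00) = -1.24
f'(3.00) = 0.21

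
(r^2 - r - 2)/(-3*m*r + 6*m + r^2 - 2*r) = (r + 1)/(-3*m + r)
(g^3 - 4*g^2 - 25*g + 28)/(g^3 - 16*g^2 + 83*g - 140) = (g^2 + 3*g - 4)/(g^2 - 9*g + 20)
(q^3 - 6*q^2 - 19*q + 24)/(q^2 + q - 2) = (q^2 - 5*q - 24)/(q + 2)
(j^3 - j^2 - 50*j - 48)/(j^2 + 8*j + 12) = (j^2 - 7*j - 8)/(j + 2)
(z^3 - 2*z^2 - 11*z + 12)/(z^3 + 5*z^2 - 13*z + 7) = (z^2 - z - 12)/(z^2 + 6*z - 7)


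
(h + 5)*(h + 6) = h^2 + 11*h + 30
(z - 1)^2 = z^2 - 2*z + 1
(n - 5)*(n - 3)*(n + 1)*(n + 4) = n^4 - 3*n^3 - 21*n^2 + 43*n + 60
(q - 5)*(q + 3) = q^2 - 2*q - 15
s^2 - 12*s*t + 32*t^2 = (s - 8*t)*(s - 4*t)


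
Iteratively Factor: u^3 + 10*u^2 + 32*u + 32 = (u + 4)*(u^2 + 6*u + 8) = (u + 4)^2*(u + 2)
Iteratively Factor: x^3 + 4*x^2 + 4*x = (x + 2)*(x^2 + 2*x) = (x + 2)^2*(x)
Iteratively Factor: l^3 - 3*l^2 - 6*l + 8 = (l - 4)*(l^2 + l - 2) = (l - 4)*(l - 1)*(l + 2)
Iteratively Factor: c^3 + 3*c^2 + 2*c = (c + 1)*(c^2 + 2*c) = (c + 1)*(c + 2)*(c)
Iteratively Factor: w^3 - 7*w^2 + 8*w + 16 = (w - 4)*(w^2 - 3*w - 4) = (w - 4)^2*(w + 1)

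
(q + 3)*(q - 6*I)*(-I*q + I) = -I*q^3 - 6*q^2 - 2*I*q^2 - 12*q + 3*I*q + 18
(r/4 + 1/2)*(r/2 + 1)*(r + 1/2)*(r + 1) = r^4/8 + 11*r^3/16 + 21*r^2/16 + r + 1/4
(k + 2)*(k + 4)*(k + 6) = k^3 + 12*k^2 + 44*k + 48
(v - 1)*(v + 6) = v^2 + 5*v - 6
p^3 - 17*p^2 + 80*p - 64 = (p - 8)^2*(p - 1)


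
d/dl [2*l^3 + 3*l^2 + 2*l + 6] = 6*l^2 + 6*l + 2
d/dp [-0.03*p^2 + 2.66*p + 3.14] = 2.66 - 0.06*p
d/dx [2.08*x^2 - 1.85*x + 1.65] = 4.16*x - 1.85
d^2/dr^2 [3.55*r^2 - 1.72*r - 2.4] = 7.10000000000000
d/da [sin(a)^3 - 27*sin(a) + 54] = 3*(sin(a)^2 - 9)*cos(a)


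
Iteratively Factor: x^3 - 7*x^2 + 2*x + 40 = (x - 5)*(x^2 - 2*x - 8) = (x - 5)*(x + 2)*(x - 4)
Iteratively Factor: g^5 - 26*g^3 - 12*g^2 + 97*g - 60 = (g + 4)*(g^4 - 4*g^3 - 10*g^2 + 28*g - 15) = (g + 3)*(g + 4)*(g^3 - 7*g^2 + 11*g - 5) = (g - 5)*(g + 3)*(g + 4)*(g^2 - 2*g + 1) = (g - 5)*(g - 1)*(g + 3)*(g + 4)*(g - 1)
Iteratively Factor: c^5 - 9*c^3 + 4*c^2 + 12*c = (c)*(c^4 - 9*c^2 + 4*c + 12) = c*(c + 1)*(c^3 - c^2 - 8*c + 12) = c*(c - 2)*(c + 1)*(c^2 + c - 6) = c*(c - 2)*(c + 1)*(c + 3)*(c - 2)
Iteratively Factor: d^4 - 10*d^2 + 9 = (d - 3)*(d^3 + 3*d^2 - d - 3) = (d - 3)*(d - 1)*(d^2 + 4*d + 3) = (d - 3)*(d - 1)*(d + 1)*(d + 3)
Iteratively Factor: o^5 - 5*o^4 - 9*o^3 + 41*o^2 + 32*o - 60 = (o + 2)*(o^4 - 7*o^3 + 5*o^2 + 31*o - 30) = (o - 3)*(o + 2)*(o^3 - 4*o^2 - 7*o + 10) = (o - 3)*(o - 1)*(o + 2)*(o^2 - 3*o - 10) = (o - 5)*(o - 3)*(o - 1)*(o + 2)*(o + 2)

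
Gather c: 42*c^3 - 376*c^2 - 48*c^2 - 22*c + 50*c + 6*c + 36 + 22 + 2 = 42*c^3 - 424*c^2 + 34*c + 60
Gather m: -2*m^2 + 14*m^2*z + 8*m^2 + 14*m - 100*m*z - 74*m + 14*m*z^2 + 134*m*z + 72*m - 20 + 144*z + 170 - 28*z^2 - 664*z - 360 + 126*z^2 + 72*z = m^2*(14*z + 6) + m*(14*z^2 + 34*z + 12) + 98*z^2 - 448*z - 210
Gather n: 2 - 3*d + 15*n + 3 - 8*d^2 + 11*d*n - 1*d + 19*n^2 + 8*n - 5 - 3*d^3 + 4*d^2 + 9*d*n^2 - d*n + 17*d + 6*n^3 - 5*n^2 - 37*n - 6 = -3*d^3 - 4*d^2 + 13*d + 6*n^3 + n^2*(9*d + 14) + n*(10*d - 14) - 6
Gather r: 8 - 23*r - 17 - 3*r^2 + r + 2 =-3*r^2 - 22*r - 7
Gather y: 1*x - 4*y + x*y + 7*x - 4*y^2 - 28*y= 8*x - 4*y^2 + y*(x - 32)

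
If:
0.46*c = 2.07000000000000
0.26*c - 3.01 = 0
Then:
No Solution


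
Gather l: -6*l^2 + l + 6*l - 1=-6*l^2 + 7*l - 1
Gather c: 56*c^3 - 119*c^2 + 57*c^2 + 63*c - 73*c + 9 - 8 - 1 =56*c^3 - 62*c^2 - 10*c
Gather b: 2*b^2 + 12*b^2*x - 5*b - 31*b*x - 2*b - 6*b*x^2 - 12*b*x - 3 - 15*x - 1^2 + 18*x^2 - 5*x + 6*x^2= b^2*(12*x + 2) + b*(-6*x^2 - 43*x - 7) + 24*x^2 - 20*x - 4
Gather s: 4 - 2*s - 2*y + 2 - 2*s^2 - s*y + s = -2*s^2 + s*(-y - 1) - 2*y + 6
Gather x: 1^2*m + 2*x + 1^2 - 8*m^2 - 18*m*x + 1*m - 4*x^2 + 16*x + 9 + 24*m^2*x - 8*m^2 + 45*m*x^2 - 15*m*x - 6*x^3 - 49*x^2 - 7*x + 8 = -16*m^2 + 2*m - 6*x^3 + x^2*(45*m - 53) + x*(24*m^2 - 33*m + 11) + 18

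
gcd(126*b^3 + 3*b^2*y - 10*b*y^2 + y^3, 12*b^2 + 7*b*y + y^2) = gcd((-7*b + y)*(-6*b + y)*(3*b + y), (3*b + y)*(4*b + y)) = 3*b + y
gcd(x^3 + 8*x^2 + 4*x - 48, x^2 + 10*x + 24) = x^2 + 10*x + 24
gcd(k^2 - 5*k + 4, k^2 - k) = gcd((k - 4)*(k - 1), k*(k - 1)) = k - 1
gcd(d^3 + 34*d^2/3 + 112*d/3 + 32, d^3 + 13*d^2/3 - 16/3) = d^2 + 16*d/3 + 16/3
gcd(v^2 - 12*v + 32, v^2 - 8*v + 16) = v - 4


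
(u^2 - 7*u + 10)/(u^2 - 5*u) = (u - 2)/u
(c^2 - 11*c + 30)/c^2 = 1 - 11/c + 30/c^2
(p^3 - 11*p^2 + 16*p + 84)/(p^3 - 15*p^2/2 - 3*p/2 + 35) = 2*(p - 6)/(2*p - 5)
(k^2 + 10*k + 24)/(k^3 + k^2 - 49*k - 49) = (k^2 + 10*k + 24)/(k^3 + k^2 - 49*k - 49)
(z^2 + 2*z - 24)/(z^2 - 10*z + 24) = (z + 6)/(z - 6)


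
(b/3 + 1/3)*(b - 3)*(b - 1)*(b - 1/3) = b^4/3 - 10*b^3/9 + 10*b/9 - 1/3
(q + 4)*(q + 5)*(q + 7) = q^3 + 16*q^2 + 83*q + 140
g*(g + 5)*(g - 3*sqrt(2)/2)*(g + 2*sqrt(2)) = g^4 + sqrt(2)*g^3/2 + 5*g^3 - 6*g^2 + 5*sqrt(2)*g^2/2 - 30*g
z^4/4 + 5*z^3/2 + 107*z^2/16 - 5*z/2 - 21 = (z/4 + 1)*(z - 3/2)*(z + 7/2)*(z + 4)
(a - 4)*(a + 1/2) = a^2 - 7*a/2 - 2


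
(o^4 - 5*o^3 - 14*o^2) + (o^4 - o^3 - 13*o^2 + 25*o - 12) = 2*o^4 - 6*o^3 - 27*o^2 + 25*o - 12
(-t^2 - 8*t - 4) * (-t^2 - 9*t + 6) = t^4 + 17*t^3 + 70*t^2 - 12*t - 24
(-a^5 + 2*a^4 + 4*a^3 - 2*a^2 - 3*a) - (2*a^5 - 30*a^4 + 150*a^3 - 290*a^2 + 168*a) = -3*a^5 + 32*a^4 - 146*a^3 + 288*a^2 - 171*a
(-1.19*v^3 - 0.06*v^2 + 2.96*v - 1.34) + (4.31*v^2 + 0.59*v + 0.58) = -1.19*v^3 + 4.25*v^2 + 3.55*v - 0.76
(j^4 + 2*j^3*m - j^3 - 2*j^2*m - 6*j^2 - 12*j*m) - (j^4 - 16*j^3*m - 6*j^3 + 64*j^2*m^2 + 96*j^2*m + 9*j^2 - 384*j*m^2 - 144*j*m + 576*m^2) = 18*j^3*m + 5*j^3 - 64*j^2*m^2 - 98*j^2*m - 15*j^2 + 384*j*m^2 + 132*j*m - 576*m^2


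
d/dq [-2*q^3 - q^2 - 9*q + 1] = -6*q^2 - 2*q - 9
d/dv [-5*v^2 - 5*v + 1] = -10*v - 5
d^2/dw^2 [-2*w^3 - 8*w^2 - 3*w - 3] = -12*w - 16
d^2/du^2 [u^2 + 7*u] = 2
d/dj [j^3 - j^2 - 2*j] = 3*j^2 - 2*j - 2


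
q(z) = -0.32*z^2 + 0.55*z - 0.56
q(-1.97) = -2.89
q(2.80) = -1.53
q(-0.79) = -1.19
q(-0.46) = -0.88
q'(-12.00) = 8.23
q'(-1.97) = 1.81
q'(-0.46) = 0.84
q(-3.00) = -5.09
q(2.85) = -1.59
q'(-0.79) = 1.06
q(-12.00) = -53.24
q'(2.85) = -1.27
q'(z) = 0.55 - 0.64*z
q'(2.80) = -1.24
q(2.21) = -0.91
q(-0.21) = -0.69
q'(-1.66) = 1.61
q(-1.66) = -2.35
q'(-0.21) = 0.68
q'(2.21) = -0.86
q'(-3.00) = 2.47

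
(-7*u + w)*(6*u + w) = -42*u^2 - u*w + w^2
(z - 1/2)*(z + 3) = z^2 + 5*z/2 - 3/2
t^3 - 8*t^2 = t^2*(t - 8)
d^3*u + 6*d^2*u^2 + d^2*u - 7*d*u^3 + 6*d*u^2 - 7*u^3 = (d - u)*(d + 7*u)*(d*u + u)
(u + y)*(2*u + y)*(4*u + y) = 8*u^3 + 14*u^2*y + 7*u*y^2 + y^3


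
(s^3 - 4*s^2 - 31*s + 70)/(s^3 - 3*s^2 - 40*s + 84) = (s + 5)/(s + 6)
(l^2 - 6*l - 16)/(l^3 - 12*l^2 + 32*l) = (l + 2)/(l*(l - 4))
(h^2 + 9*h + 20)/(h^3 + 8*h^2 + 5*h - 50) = (h + 4)/(h^2 + 3*h - 10)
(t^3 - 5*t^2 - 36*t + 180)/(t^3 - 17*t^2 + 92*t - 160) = (t^2 - 36)/(t^2 - 12*t + 32)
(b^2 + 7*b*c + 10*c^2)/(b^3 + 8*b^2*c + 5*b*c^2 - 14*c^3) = (b + 5*c)/(b^2 + 6*b*c - 7*c^2)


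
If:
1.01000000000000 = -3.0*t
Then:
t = -0.34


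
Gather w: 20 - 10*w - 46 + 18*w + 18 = 8*w - 8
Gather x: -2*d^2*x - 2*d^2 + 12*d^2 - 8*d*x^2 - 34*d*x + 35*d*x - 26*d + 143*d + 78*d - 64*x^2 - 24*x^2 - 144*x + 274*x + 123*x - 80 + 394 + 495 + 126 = 10*d^2 + 195*d + x^2*(-8*d - 88) + x*(-2*d^2 + d + 253) + 935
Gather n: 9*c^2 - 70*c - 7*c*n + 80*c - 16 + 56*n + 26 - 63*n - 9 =9*c^2 + 10*c + n*(-7*c - 7) + 1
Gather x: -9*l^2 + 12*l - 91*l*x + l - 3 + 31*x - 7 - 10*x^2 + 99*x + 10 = -9*l^2 + 13*l - 10*x^2 + x*(130 - 91*l)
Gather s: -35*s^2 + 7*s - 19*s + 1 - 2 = -35*s^2 - 12*s - 1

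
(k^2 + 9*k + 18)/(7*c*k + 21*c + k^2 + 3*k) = (k + 6)/(7*c + k)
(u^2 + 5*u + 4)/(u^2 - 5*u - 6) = (u + 4)/(u - 6)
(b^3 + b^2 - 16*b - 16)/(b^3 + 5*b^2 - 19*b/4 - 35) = 4*(b^2 - 3*b - 4)/(4*b^2 + 4*b - 35)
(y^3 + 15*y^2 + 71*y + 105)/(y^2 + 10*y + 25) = (y^2 + 10*y + 21)/(y + 5)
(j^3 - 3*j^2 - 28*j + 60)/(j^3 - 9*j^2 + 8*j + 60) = (j^2 + 3*j - 10)/(j^2 - 3*j - 10)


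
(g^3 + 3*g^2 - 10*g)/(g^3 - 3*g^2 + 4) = g*(g + 5)/(g^2 - g - 2)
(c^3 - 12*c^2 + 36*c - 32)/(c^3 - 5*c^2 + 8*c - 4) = (c - 8)/(c - 1)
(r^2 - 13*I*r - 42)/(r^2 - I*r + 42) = (r - 6*I)/(r + 6*I)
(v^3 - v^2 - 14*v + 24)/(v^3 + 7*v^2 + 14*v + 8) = (v^2 - 5*v + 6)/(v^2 + 3*v + 2)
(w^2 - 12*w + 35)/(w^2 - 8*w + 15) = (w - 7)/(w - 3)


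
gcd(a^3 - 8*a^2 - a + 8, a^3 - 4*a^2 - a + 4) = a^2 - 1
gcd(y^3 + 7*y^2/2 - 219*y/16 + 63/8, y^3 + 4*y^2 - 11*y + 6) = y + 6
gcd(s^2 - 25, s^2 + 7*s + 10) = s + 5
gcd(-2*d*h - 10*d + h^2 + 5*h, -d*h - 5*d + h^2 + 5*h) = h + 5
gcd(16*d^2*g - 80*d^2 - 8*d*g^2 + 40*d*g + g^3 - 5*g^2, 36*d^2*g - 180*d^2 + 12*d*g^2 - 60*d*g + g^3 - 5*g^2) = g - 5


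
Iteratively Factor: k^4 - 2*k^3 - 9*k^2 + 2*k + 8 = (k + 1)*(k^3 - 3*k^2 - 6*k + 8) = (k - 4)*(k + 1)*(k^2 + k - 2) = (k - 4)*(k - 1)*(k + 1)*(k + 2)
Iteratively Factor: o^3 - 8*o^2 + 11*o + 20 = (o - 5)*(o^2 - 3*o - 4) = (o - 5)*(o + 1)*(o - 4)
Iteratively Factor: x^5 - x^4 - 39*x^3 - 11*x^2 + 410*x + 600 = (x - 5)*(x^4 + 4*x^3 - 19*x^2 - 106*x - 120) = (x - 5)*(x + 4)*(x^3 - 19*x - 30) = (x - 5)*(x + 3)*(x + 4)*(x^2 - 3*x - 10) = (x - 5)*(x + 2)*(x + 3)*(x + 4)*(x - 5)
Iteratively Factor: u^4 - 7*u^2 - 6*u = (u - 3)*(u^3 + 3*u^2 + 2*u) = u*(u - 3)*(u^2 + 3*u + 2) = u*(u - 3)*(u + 1)*(u + 2)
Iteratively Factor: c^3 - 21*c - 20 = (c - 5)*(c^2 + 5*c + 4) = (c - 5)*(c + 4)*(c + 1)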